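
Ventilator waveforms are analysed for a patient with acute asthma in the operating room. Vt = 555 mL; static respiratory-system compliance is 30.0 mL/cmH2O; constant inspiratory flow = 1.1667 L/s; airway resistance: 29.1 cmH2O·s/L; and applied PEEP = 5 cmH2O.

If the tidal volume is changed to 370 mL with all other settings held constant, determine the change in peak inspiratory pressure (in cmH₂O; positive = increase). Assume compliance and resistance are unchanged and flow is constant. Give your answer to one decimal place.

PIP = Vt/C + R·V̇ + PEEP (constant-flow equation of motion).
Only the elastic term changes: ΔPIP = ΔVt / C = (370 − 555) / 30.0 = -6.167 cmH2O.

-6.2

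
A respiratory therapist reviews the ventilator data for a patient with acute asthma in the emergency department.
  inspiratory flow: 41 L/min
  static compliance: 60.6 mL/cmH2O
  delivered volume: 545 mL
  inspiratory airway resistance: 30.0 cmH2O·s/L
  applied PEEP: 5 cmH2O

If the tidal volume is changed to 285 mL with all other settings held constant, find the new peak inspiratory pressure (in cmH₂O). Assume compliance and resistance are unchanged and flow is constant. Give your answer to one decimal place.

Flow: 41 L/min ÷ 60 = 0.6833 L/s.
PIP = Vt/C + R·V̇ + PEEP (constant-flow equation of motion).
Only the elastic term changes: ΔPIP = ΔVt / C = (285 − 545) / 60.6 = -4.29 cmH2O.
Original PIP = 545/60.6 + 30.0×0.6833 + 5 = 34.492 cmH2O; new PIP = 34.492 + (-4.29) = 30.202 cmH2O.

30.2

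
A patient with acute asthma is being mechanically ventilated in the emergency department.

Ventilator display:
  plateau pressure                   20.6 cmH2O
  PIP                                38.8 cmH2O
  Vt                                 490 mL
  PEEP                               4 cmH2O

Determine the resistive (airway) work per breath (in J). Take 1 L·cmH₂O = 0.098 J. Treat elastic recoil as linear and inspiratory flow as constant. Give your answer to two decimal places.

With constant inspiratory flow the resistive pressure is constant at PIP − Pplat = 38.8 − 20.6 = 18.2 cmH2O, so resistive work = 18.2 × 0.490 = 8.918 L·cmH2O.
× 0.098 J/(L·cmH2O) → 0.874 J.

0.87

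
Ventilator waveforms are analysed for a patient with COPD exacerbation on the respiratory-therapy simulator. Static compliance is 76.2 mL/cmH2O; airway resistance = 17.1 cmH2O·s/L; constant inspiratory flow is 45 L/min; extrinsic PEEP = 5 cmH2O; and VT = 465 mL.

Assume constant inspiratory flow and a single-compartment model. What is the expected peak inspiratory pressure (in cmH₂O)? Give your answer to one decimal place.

23.9

Flow: 45 L/min ÷ 60 = 0.75 L/s.
Equation of motion (constant flow): PIP = Vt/C + R·V̇ + PEEP.
PIP = 465/76.2 + 17.1×0.75 + 5 = 6.102 + 12.825 + 5 = 23.927 cmH2O.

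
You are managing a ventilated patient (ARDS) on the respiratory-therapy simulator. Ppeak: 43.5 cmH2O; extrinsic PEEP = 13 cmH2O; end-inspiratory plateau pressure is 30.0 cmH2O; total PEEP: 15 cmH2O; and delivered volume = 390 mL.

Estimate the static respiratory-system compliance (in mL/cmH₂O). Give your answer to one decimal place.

End-expiratory occlusion gives total PEEP = 15 cmH2O (intrinsic PEEP = 15 − 13 = 2). Use total PEEP for the elastic gradient.
Cstat = Vt / (Pplat − PEEPtotal) = 390 / (30.0 − 15) = 390 / 15.0 = 26.0 mL/cmH2O.

26.0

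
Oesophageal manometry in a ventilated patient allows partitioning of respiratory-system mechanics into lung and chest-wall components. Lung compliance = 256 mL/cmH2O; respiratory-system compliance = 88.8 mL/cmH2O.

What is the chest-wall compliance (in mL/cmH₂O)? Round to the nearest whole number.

136

1/Ccw = 1/Crs − 1/CL.
1/Ccw = 1/88.8 − 1/256 = 0.007355.
Ccw = 135.96 mL/cmH2O.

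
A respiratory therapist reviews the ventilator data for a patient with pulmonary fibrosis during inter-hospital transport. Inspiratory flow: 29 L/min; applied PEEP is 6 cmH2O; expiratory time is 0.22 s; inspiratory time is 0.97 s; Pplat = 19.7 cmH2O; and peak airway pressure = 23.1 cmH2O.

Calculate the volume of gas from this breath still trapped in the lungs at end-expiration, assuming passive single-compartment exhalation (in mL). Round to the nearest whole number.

Flow: 29 L/min ÷ 60 = 0.4833 L/s.
Vt = flow × Ti = 0.4833 L/s × 0.97 s × 1000 mL/L = 468.8 mL.
R = (PIP − Pplat)/V̇ = (23.1 − 19.7) / 0.4833 = 3.4/0.4833 = 7.035 cmH2O·s/L.
C = Vt/(Pplat − PEEP) = 468.8 / (19.7 − 6) = 468.8/13.7 = 34.219 mL/cmH2O.
τ = R × C = 7.035 × 0.03422 L/cmH2O = 0.2407 s.
Fraction remaining = e^(−Te/τ) = e^(−0.22/0.2407) = 0.4009.
Trapped volume = 468.8 × 0.4009 = 187.94 mL.

188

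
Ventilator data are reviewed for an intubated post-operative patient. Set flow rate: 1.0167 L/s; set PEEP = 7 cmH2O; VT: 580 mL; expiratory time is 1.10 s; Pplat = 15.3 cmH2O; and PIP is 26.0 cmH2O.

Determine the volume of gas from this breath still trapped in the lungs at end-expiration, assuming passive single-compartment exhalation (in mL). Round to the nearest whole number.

R = (PIP − Pplat)/V̇ = (26.0 − 15.3) / 1.0167 = 10.7/1.0167 = 10.524 cmH2O·s/L.
C = Vt/(Pplat − PEEP) = 580.0 / (15.3 − 7) = 580.0/8.3 = 69.88 mL/cmH2O.
τ = R × C = 10.524 × 0.06988 L/cmH2O = 0.7354 s.
Fraction remaining = e^(−Te/τ) = e^(−1.10/0.7354) = 0.2241.
Trapped volume = 580.0 × 0.2241 = 129.98 mL.

130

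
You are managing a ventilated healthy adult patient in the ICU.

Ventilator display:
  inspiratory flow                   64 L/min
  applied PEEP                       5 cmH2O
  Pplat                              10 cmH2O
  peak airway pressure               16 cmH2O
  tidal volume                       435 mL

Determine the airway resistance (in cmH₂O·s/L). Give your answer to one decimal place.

Flow: 64 L/min ÷ 60 = 1.0667 L/s.
Raw = (PIP − Pplat) / flow = (16 − 10) / 1.0667 = 6.0 / 1.0667 = 5.625 cmH2O·s/L.

5.6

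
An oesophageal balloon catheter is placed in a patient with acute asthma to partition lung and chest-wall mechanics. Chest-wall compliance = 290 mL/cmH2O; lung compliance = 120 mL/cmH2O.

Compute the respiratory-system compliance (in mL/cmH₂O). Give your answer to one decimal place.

84.9

Lung and chest wall are elastances in series: 1/Crs = 1/CL + 1/Ccw.
1/Crs = 1/120 + 1/290 = 0.01178.
Crs = 84.89 mL/cmH2O.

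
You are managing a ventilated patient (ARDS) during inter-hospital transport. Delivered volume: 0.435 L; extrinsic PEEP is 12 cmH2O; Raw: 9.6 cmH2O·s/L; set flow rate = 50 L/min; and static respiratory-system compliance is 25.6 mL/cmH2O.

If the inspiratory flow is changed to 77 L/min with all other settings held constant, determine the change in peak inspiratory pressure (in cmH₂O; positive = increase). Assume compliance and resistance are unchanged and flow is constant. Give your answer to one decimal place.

4.3

Flow: 50 L/min ÷ 60 = 0.8333 L/s.
New flow: 77 L/min ÷ 60 = 1.2833 L/s.
PIP = Vt/C + R·V̇ + PEEP (constant-flow equation of motion).
Only the resistive term changes: ΔPIP = R × ΔV̇ = 9.6 × (1.2833 − 0.8333) = 9.6 × 0.45 = 4.32 cmH2O.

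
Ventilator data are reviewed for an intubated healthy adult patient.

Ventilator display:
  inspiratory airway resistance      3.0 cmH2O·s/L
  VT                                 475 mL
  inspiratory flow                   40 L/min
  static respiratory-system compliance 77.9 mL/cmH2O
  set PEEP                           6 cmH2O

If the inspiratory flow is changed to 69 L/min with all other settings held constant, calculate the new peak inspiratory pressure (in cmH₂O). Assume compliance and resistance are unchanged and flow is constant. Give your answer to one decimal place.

15.5

Flow: 40 L/min ÷ 60 = 0.6667 L/s.
New flow: 69 L/min ÷ 60 = 1.15 L/s.
PIP = Vt/C + R·V̇ + PEEP (constant-flow equation of motion).
Only the resistive term changes: ΔPIP = R × ΔV̇ = 3.0 × (1.15 − 0.6667) = 3.0 × 0.4833 = 1.45 cmH2O.
Original PIP = 475/77.9 + 3.0×0.6667 + 6 = 14.098 cmH2O; new PIP = 14.098 + (1.45) = 15.548 cmH2O.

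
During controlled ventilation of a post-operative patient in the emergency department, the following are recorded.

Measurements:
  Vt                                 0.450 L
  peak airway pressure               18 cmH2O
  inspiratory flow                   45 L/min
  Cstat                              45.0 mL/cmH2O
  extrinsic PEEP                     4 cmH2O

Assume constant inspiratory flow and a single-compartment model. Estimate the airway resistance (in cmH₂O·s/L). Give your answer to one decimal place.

Flow: 45 L/min ÷ 60 = 0.75 L/s.
Equation of motion (constant flow): PIP = Vt/C + R·V̇ + PEEP.
R·V̇ = PIP − Vt/C − PEEP = 18 − 450/45.0 − 4 = 18 − 10.0 − 4 = 4.0 cmH2O.
R = 4.0 / 0.75 = 5.333 cmH2O·s/L.

5.3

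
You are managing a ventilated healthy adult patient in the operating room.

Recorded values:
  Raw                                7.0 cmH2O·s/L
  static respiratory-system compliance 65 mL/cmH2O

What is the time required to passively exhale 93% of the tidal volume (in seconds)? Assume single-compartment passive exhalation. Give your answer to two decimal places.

1.21

τ = R × C = 7.0 × 65 mL/cmH2O = 7.0 × 0.065 L/cmH2O = 0.455 s.
Exhaled fraction f = 1 − e^(−t/τ) → t = −τ·ln(1 − f) = −0.455·ln(0.07) = 1.21 s.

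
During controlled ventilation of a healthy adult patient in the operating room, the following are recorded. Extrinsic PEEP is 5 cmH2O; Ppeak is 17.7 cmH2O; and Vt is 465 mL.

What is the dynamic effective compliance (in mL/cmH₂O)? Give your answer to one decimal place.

36.6

Dynamic compliance = Vt / (PIP − PEEP) = 465 / (17.7 − 5) = 465 / 12.7 = 36.614 mL/cmH2O.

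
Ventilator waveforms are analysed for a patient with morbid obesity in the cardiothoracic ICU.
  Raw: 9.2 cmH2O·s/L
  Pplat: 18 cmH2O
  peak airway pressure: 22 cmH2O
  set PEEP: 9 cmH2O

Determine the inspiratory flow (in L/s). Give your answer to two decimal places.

flow = (PIP − Pplat) / Raw = 4.0 / 9.2 = 0.4348 L/s.

0.43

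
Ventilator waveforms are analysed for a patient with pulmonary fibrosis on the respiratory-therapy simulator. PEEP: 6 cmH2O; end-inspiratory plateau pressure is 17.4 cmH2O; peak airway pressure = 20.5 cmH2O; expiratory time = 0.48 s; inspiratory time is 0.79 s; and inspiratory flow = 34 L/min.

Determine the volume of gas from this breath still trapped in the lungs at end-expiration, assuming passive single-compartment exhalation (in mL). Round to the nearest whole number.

Flow: 34 L/min ÷ 60 = 0.5667 L/s.
Vt = flow × Ti = 0.5667 L/s × 0.79 s × 1000 mL/L = 447.69 mL.
R = (PIP − Pplat)/V̇ = (20.5 − 17.4) / 0.5667 = 3.1/0.5667 = 5.47 cmH2O·s/L.
C = Vt/(Pplat − PEEP) = 447.69 / (17.4 − 6) = 447.69/11.4 = 39.271 mL/cmH2O.
τ = R × C = 5.47 × 0.03927 L/cmH2O = 0.2148 s.
Fraction remaining = e^(−Te/τ) = e^(−0.48/0.2148) = 0.107.
Trapped volume = 447.69 × 0.107 = 47.903 mL.

48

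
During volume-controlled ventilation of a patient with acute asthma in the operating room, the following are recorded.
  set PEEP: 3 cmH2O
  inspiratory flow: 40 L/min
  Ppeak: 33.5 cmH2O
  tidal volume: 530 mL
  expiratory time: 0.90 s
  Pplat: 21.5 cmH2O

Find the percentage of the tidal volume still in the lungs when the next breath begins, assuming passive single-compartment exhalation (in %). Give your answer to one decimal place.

17.5

Flow: 40 L/min ÷ 60 = 0.6667 L/s.
R = (PIP − Pplat)/V̇ = (33.5 − 21.5) / 0.6667 = 12.0/0.6667 = 17.999 cmH2O·s/L.
C = Vt/(Pplat − PEEP) = 530.0 / (21.5 − 3) = 530.0/18.5 = 28.649 mL/cmH2O.
τ = R × C = 17.999 × 0.02865 L/cmH2O = 0.5157 s.
Fraction remaining at end-expiration = e^(−Te/τ) = e^(−0.90/0.5157) = 0.1746 → 17.46%.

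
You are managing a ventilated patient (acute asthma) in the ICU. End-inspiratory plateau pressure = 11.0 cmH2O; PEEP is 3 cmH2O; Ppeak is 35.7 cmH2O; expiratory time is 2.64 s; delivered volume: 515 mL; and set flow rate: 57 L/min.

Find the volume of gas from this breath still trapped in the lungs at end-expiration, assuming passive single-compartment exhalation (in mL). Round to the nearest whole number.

Flow: 57 L/min ÷ 60 = 0.95 L/s.
R = (PIP − Pplat)/V̇ = (35.7 − 11.0) / 0.95 = 24.7/0.95 = 26.0 cmH2O·s/L.
C = Vt/(Pplat − PEEP) = 515.0 / (11.0 − 3) = 515.0/8.0 = 64.375 mL/cmH2O.
τ = R × C = 26.0 × 0.06438 L/cmH2O = 1.674 s.
Fraction remaining = e^(−Te/τ) = e^(−2.64/1.674) = 0.2066.
Trapped volume = 515.0 × 0.2066 = 106.4 mL.

106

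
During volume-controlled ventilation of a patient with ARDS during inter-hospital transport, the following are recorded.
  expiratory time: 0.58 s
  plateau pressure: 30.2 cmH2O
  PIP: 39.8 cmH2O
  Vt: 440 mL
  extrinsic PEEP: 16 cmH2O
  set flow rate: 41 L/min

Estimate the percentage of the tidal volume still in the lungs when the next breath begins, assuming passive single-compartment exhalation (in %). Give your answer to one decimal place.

26.4

Flow: 41 L/min ÷ 60 = 0.6833 L/s.
R = (PIP − Pplat)/V̇ = (39.8 − 30.2) / 0.6833 = 9.6/0.6833 = 14.049 cmH2O·s/L.
C = Vt/(Pplat − PEEP) = 440.0 / (30.2 − 16) = 440.0/14.2 = 30.986 mL/cmH2O.
τ = R × C = 14.049 × 0.03099 L/cmH2O = 0.4354 s.
Fraction remaining at end-expiration = e^(−Te/τ) = e^(−0.58/0.4354) = 0.2639 → 26.39%.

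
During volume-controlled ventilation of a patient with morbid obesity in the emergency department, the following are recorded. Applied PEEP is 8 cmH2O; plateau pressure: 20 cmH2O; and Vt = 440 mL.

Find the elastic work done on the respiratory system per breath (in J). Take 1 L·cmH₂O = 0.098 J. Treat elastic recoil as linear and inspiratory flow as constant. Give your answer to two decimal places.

0.26

Elastic work ≈ ½ × (Pplat − PEEP) × Vt = 0.5 × (20 − 8) × 0.440 L = 0.5 × 12.0 × 0.440 = 2.64 L·cmH2O.
× 0.098 J/(L·cmH2O) → 0.2587 J.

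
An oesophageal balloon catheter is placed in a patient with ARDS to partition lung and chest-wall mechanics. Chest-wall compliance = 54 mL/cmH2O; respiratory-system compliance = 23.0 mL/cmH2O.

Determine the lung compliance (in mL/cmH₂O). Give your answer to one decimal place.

1/CL = 1/Crs − 1/Ccw.
1/CL = 1/23.0 − 1/54 = 0.02496.
CL = 40.064 mL/cmH2O.

40.1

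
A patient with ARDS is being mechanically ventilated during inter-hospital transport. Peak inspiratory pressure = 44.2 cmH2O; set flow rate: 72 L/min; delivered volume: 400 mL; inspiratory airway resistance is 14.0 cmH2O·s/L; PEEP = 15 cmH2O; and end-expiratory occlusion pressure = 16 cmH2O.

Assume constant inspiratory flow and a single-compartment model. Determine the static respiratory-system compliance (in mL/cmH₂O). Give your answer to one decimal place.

Flow: 72 L/min ÷ 60 = 1.2 L/s.
Total PEEP = 16 cmH2O (set 15 + intrinsic 1); this is the baseline alveolar pressure.
Equation of motion (constant flow): PIP = Vt/C + R·V̇ + PEEP.
Vt/C = PIP − R·V̇ − PEEP = 44.2 − 14.0×1.2 − 16 = 44.2 − 16.8 − 16 = 11.4 cmH2O.
C = Vt / 11.4 = 400 / 11.4 = 35.088 mL/cmH2O.

35.1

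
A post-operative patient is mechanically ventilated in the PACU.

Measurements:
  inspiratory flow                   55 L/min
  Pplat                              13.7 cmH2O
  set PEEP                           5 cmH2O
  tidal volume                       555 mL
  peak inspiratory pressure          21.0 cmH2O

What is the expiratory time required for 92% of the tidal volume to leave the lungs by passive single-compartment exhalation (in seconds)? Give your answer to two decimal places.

1.28

Flow: 55 L/min ÷ 60 = 0.9167 L/s.
R = (PIP − Pplat)/V̇ = (21.0 − 13.7) / 0.9167 = 7.3/0.9167 = 7.963 cmH2O·s/L.
C = Vt/(Pplat − PEEP) = 555.0 / (13.7 − 5) = 555.0/8.7 = 63.793 mL/cmH2O.
τ = R × C = 7.963 × 0.06379 L/cmH2O = 0.508 s.
t = −τ·ln(1 − 0.92) = −0.508·ln(0.08) = 1.283 s.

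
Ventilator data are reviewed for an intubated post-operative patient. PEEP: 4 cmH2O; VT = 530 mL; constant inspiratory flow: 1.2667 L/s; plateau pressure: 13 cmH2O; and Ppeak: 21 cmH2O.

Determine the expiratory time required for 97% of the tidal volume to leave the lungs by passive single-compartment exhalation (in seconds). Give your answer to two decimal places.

R = (PIP − Pplat)/V̇ = (21 − 13) / 1.2667 = 8.0/1.2667 = 6.316 cmH2O·s/L.
C = Vt/(Pplat − PEEP) = 530.0 / (13 − 4) = 530.0/9.0 = 58.889 mL/cmH2O.
τ = R × C = 6.316 × 0.05889 L/cmH2O = 0.3719 s.
t = −τ·ln(1 − 0.97) = −0.3719·ln(0.03) = 1.304 s.

1.30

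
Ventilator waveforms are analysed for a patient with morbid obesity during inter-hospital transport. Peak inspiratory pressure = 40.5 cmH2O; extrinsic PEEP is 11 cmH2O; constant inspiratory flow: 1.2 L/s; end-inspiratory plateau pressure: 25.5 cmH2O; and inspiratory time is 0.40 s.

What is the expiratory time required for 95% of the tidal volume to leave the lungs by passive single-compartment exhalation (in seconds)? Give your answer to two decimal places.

Vt = flow × Ti = 1.2 L/s × 0.40 s × 1000 mL/L = 480.0 mL.
R = (PIP − Pplat)/V̇ = (40.5 − 25.5) / 1.2 = 15.0/1.2 = 12.5 cmH2O·s/L.
C = Vt/(Pplat − PEEP) = 480.0 / (25.5 − 11) = 480.0/14.5 = 33.103 mL/cmH2O.
τ = R × C = 12.5 × 0.0331 L/cmH2O = 0.4138 s.
t = −τ·ln(1 − 0.95) = −0.4138·ln(0.05) = 1.24 s.

1.24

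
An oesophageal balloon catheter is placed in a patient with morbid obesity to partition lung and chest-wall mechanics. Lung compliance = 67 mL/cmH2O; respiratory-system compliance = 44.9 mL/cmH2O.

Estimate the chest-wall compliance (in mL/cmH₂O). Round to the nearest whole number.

136

1/Ccw = 1/Crs − 1/CL.
1/Ccw = 1/44.9 − 1/67 = 0.007346.
Ccw = 136.13 mL/cmH2O.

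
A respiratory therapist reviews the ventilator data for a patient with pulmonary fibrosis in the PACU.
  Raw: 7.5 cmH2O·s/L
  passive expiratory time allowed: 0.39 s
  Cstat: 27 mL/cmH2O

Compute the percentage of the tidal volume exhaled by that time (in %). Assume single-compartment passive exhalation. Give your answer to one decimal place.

τ = R × C = 7.5 × 27 mL/cmH2O = 7.5 × 0.027 L/cmH2O = 0.2025 s.
Passive exhalation: V(t)/V₀ = e^(−t/τ) = e^(−0.39/0.2025) = 0.1457.
Fraction exhaled = 1 − 0.1457 = 0.8543 → 85.43%.

85.4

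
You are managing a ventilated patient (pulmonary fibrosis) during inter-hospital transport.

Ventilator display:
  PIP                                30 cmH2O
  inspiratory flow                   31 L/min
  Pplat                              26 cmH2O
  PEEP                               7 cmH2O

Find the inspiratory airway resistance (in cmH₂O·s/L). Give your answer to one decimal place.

Flow: 31 L/min ÷ 60 = 0.5167 L/s.
Raw = (PIP − Pplat) / flow = (30 − 26) / 0.5167 = 4.0 / 0.5167 = 7.741 cmH2O·s/L.

7.7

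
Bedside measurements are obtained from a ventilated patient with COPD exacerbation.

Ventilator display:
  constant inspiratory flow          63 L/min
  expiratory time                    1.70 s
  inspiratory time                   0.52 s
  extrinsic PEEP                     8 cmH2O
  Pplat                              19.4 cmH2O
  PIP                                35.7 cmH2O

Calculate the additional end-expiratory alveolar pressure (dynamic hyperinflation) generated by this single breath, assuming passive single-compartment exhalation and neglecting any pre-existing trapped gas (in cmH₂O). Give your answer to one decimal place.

1.2

Flow: 63 L/min ÷ 60 = 1.05 L/s.
Vt = flow × Ti = 1.05 L/s × 0.52 s × 1000 mL/L = 546.0 mL.
R = (PIP − Pplat)/V̇ = (35.7 − 19.4) / 1.05 = 16.3/1.05 = 15.524 cmH2O·s/L.
C = Vt/(Pplat − PEEP) = 546.0 / (19.4 − 8) = 546.0/11.4 = 47.895 mL/cmH2O.
τ = R × C = 15.524 × 0.0479 L/cmH2O = 0.7436 s.
Fraction remaining = e^(−Te/τ) = e^(−1.70/0.7436) = 0.1017; trapped volume = 546.0 × 0.1017 = 55.528 mL.
Additional alveolar pressure from trapping ≈ V_trapped / C = 55.528 / 47.895 = 1.159 cmH2O.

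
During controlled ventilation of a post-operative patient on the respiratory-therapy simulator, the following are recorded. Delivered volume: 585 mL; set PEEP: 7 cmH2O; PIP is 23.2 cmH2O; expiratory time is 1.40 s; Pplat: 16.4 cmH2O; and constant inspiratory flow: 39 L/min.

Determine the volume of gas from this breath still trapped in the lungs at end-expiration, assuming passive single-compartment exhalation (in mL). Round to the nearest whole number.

Flow: 39 L/min ÷ 60 = 0.65 L/s.
R = (PIP − Pplat)/V̇ = (23.2 − 16.4) / 0.65 = 6.8/0.65 = 10.462 cmH2O·s/L.
C = Vt/(Pplat − PEEP) = 585.0 / (16.4 − 7) = 585.0/9.4 = 62.234 mL/cmH2O.
τ = R × C = 10.462 × 0.06223 L/cmH2O = 0.6511 s.
Fraction remaining = e^(−Te/τ) = e^(−1.40/0.6511) = 0.1165.
Trapped volume = 585.0 × 0.1165 = 68.153 mL.

68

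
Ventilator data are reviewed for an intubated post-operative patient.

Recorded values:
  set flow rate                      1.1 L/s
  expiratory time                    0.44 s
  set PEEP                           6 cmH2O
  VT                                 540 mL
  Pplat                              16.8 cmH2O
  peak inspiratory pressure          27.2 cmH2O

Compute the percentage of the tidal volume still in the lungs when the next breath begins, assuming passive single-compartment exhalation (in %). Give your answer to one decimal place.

39.4

R = (PIP − Pplat)/V̇ = (27.2 − 16.8) / 1.1 = 10.4/1.1 = 9.455 cmH2O·s/L.
C = Vt/(Pplat − PEEP) = 540.0 / (16.8 − 6) = 540.0/10.8 = 50.0 mL/cmH2O.
τ = R × C = 9.455 × 0.05 L/cmH2O = 0.4728 s.
Fraction remaining at end-expiration = e^(−Te/τ) = e^(−0.44/0.4728) = 0.3943 → 39.43%.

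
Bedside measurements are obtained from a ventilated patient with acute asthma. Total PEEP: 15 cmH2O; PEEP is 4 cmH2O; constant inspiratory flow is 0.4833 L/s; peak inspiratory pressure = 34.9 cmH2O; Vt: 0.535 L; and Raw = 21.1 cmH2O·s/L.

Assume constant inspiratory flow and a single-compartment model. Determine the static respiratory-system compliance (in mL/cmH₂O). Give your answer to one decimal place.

55.1

Total PEEP = 15 cmH2O (set 4 + intrinsic 11); this is the baseline alveolar pressure.
Equation of motion (constant flow): PIP = Vt/C + R·V̇ + PEEP.
Vt/C = PIP − R·V̇ − PEEP = 34.9 − 21.1×0.4833 − 15 = 34.9 − 10.198 − 15 = 9.702 cmH2O.
C = Vt / 9.702 = 535 / 9.702 = 55.143 mL/cmH2O.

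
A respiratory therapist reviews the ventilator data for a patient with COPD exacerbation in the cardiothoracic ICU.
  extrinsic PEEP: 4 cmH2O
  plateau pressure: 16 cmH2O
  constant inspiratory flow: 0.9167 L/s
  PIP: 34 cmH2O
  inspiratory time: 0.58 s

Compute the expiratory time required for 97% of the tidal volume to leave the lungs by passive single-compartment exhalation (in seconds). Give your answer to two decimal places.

3.05

Vt = flow × Ti = 0.9167 L/s × 0.58 s × 1000 mL/L = 531.69 mL.
R = (PIP − Pplat)/V̇ = (34 − 16) / 0.9167 = 18.0/0.9167 = 19.636 cmH2O·s/L.
C = Vt/(Pplat − PEEP) = 531.69 / (16 − 4) = 531.69/12.0 = 44.308 mL/cmH2O.
τ = R × C = 19.636 × 0.04431 L/cmH2O = 0.8701 s.
t = −τ·ln(1 − 0.97) = −0.8701·ln(0.03) = 3.051 s.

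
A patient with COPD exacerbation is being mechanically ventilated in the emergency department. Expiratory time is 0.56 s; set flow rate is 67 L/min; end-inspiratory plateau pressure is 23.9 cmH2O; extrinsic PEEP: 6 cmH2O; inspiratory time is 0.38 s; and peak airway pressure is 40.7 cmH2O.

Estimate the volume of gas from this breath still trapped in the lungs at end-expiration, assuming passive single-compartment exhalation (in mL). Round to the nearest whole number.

Flow: 67 L/min ÷ 60 = 1.1167 L/s.
Vt = flow × Ti = 1.1167 L/s × 0.38 s × 1000 mL/L = 424.35 mL.
R = (PIP − Pplat)/V̇ = (40.7 − 23.9) / 1.1167 = 16.8/1.1167 = 15.044 cmH2O·s/L.
C = Vt/(Pplat − PEEP) = 424.35 / (23.9 − 6) = 424.35/17.9 = 23.707 mL/cmH2O.
τ = R × C = 15.044 × 0.02371 L/cmH2O = 0.3567 s.
Fraction remaining = e^(−Te/τ) = e^(−0.56/0.3567) = 0.2081.
Trapped volume = 424.35 × 0.2081 = 88.307 mL.

88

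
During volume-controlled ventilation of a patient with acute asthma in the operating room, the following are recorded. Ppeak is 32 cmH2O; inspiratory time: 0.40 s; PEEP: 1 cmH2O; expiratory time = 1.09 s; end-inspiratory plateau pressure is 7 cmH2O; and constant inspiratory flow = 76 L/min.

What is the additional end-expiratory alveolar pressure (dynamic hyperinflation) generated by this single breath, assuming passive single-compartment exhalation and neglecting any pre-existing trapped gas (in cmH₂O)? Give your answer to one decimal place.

3.1

Flow: 76 L/min ÷ 60 = 1.2667 L/s.
Vt = flow × Ti = 1.2667 L/s × 0.40 s × 1000 mL/L = 506.68 mL.
R = (PIP − Pplat)/V̇ = (32 − 7) / 1.2667 = 25.0/1.2667 = 19.736 cmH2O·s/L.
C = Vt/(Pplat − PEEP) = 506.68 / (7 − 1) = 506.68/6.0 = 84.447 mL/cmH2O.
τ = R × C = 19.736 × 0.08445 L/cmH2O = 1.667 s.
Fraction remaining = e^(−Te/τ) = e^(−1.09/1.667) = 0.52; trapped volume = 506.68 × 0.52 = 263.47 mL.
Additional alveolar pressure from trapping ≈ V_trapped / C = 263.47 / 84.447 = 3.12 cmH2O.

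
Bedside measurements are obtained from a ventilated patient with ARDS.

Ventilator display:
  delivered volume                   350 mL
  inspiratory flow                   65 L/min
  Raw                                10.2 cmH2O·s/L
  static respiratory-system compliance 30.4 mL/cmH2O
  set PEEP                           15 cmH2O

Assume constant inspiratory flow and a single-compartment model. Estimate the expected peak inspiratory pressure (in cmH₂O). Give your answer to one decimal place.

37.6

Flow: 65 L/min ÷ 60 = 1.0833 L/s.
Equation of motion (constant flow): PIP = Vt/C + R·V̇ + PEEP.
PIP = 350/30.4 + 10.2×1.0833 + 15 = 11.513 + 11.05 + 15 = 37.563 cmH2O.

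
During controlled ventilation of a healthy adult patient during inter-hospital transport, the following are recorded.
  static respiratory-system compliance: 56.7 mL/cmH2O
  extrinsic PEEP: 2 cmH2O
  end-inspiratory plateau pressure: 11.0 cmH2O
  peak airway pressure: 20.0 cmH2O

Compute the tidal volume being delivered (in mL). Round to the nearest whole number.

510

Vt = Cstat × (Pplat − PEEP) = 56.7 × (11.0 − 2) = 56.7 × 9.0 = 510.3 mL.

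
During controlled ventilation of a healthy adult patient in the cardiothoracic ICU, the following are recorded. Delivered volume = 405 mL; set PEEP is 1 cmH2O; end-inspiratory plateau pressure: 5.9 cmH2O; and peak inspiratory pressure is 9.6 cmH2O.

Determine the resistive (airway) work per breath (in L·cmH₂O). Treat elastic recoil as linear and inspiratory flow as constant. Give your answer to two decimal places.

With constant inspiratory flow the resistive pressure is constant at PIP − Pplat = 9.6 − 5.9 = 3.7 cmH2O, so resistive work = 3.7 × 0.405 = 1.499 L·cmH2O.

1.50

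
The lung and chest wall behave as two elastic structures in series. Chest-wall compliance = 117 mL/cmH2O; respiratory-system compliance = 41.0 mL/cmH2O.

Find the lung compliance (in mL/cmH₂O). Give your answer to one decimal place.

63.1

1/CL = 1/Crs − 1/Ccw.
1/CL = 1/41.0 − 1/117 = 0.01584.
CL = 63.131 mL/cmH2O.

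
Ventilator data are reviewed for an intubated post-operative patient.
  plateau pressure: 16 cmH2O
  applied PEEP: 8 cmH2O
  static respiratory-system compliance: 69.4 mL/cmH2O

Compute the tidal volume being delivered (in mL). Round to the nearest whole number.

555

Vt = Cstat × (Pplat − PEEP) = 69.4 × (16 − 8) = 69.4 × 8.0 = 555.2 mL.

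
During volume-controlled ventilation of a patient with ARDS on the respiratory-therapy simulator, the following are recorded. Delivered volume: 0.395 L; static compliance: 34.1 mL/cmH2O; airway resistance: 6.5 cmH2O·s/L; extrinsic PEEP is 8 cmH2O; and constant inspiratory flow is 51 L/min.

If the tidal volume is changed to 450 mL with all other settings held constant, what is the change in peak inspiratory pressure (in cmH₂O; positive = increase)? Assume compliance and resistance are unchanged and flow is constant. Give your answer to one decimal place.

PIP = Vt/C + R·V̇ + PEEP (constant-flow equation of motion).
Only the elastic term changes: ΔPIP = ΔVt / C = (450 − 395) / 34.1 = 1.613 cmH2O.

1.6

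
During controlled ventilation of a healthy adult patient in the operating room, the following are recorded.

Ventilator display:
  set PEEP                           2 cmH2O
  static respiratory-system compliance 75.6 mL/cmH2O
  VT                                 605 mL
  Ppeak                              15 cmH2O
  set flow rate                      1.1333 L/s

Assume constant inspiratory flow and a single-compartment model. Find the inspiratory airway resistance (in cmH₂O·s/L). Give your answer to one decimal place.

4.4

Equation of motion (constant flow): PIP = Vt/C + R·V̇ + PEEP.
R·V̇ = PIP − Vt/C − PEEP = 15 − 605/75.6 − 2 = 15 − 8.003 − 2 = 4.997 cmH2O.
R = 4.997 / 1.1333 = 4.409 cmH2O·s/L.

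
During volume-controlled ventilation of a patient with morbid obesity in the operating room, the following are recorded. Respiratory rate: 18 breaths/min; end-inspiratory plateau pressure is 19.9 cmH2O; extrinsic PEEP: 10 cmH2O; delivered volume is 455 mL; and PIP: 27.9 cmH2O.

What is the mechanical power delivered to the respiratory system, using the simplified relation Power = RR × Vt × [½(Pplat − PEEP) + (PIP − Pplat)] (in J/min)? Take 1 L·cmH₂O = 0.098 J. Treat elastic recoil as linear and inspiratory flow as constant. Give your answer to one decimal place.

10.4

Per-breath work = Vt × [½(Pplat−PEEP) + (PIP−Pplat)] = 0.455 × [0.5×9.9 + 8.0] = 0.455 × 12.95 = 5.892 L·cmH2O.
Power = 18 × 5.892 = 106.06 L·cmH2O/min.
× 0.098 J/(L·cmH2O) → 10.394 J/min.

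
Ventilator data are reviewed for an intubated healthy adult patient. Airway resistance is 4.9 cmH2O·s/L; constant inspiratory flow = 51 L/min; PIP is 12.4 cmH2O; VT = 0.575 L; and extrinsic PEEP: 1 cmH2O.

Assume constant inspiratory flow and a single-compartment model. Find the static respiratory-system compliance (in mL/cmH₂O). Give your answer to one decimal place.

79.5

Flow: 51 L/min ÷ 60 = 0.85 L/s.
Equation of motion (constant flow): PIP = Vt/C + R·V̇ + PEEP.
Vt/C = PIP − R·V̇ − PEEP = 12.4 − 4.9×0.85 − 1 = 12.4 − 4.165 − 1 = 7.235 cmH2O.
C = Vt / 7.235 = 575 / 7.235 = 79.475 mL/cmH2O.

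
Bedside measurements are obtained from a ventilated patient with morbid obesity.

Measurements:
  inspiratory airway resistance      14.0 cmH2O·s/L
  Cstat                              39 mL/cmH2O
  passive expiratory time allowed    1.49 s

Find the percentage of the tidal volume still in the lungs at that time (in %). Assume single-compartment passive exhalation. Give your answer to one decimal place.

6.5

τ = R × C = 14.0 × 39 mL/cmH2O = 14.0 × 0.039 L/cmH2O = 0.546 s.
Passive exhalation: V(t)/V₀ = e^(−t/τ) = e^(−1.49/0.546) = 0.06529.
Fraction remaining = 0.06529 → 6.529%.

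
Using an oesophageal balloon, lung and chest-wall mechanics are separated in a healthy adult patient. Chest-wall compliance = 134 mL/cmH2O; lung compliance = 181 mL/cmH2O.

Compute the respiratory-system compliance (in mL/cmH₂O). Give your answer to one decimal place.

77.0

Lung and chest wall are elastances in series: 1/Crs = 1/CL + 1/Ccw.
1/Crs = 1/181 + 1/134 = 0.01299.
Crs = 76.982 mL/cmH2O.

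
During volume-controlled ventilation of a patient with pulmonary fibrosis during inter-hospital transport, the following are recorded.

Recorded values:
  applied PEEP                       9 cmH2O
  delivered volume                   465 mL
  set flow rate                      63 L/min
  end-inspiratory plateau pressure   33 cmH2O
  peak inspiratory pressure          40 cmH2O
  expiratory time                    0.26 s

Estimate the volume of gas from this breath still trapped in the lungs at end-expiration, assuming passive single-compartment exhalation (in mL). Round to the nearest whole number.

Flow: 63 L/min ÷ 60 = 1.05 L/s.
R = (PIP − Pplat)/V̇ = (40 − 33) / 1.05 = 7.0/1.05 = 6.667 cmH2O·s/L.
C = Vt/(Pplat − PEEP) = 465.0 / (33 − 9) = 465.0/24.0 = 19.375 mL/cmH2O.
τ = R × C = 6.667 × 0.01938 L/cmH2O = 0.1292 s.
Fraction remaining = e^(−Te/τ) = e^(−0.26/0.1292) = 0.1337.
Trapped volume = 465.0 × 0.1337 = 62.171 mL.

62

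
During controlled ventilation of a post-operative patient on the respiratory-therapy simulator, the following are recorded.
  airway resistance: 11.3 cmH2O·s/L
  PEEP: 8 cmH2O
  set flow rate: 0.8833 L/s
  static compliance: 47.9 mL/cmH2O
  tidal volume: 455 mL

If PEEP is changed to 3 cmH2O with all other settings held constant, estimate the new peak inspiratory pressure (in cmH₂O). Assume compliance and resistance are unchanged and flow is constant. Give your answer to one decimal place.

22.5

PIP = Vt/C + R·V̇ + PEEP (constant-flow equation of motion).
Only the baseline term changes: ΔPIP = ΔPEEP = 3 − 8 = -5.0 cmH2O.
Original PIP = 455/47.9 + 11.3×0.8833 + 8 = 27.48 cmH2O; new PIP = 27.48 + (-5.0) = 22.48 cmH2O.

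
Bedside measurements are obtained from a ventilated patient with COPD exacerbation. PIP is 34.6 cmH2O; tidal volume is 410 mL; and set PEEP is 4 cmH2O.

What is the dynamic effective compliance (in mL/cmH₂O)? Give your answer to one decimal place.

Dynamic compliance = Vt / (PIP − PEEP) = 410 / (34.6 − 4) = 410 / 30.6 = 13.399 mL/cmH2O.

13.4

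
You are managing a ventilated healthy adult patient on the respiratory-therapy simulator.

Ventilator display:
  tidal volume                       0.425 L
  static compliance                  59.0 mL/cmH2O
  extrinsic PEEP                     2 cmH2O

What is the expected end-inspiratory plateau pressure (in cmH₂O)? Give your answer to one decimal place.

9.2

Pplat = PEEP + Vt / Cstat = 2 + 425 / 59.0 = 2 + 7.203 = 9.203 cmH2O.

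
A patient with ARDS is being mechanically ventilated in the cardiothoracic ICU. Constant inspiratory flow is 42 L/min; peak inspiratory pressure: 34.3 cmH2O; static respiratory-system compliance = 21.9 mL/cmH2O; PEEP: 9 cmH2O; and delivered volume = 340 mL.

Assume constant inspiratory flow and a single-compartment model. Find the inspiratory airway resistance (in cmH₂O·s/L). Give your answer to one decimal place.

Flow: 42 L/min ÷ 60 = 0.7 L/s.
Equation of motion (constant flow): PIP = Vt/C + R·V̇ + PEEP.
R·V̇ = PIP − Vt/C − PEEP = 34.3 − 340/21.9 − 9 = 34.3 − 15.525 − 9 = 9.775 cmH2O.
R = 9.775 / 0.7 = 13.964 cmH2O·s/L.

14.0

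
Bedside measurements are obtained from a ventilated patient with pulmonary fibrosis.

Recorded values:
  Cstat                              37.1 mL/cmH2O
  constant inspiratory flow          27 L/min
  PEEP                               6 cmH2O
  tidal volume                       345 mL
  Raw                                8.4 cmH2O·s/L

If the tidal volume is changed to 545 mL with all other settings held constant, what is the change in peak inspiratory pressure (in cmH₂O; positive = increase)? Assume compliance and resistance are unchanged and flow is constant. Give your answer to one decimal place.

5.4

PIP = Vt/C + R·V̇ + PEEP (constant-flow equation of motion).
Only the elastic term changes: ΔPIP = ΔVt / C = (545 − 345) / 37.1 = 5.391 cmH2O.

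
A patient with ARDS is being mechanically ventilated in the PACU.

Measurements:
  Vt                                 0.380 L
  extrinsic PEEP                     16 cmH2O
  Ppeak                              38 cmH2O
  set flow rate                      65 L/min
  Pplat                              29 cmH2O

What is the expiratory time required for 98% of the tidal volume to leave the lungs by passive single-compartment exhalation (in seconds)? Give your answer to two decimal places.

0.95

Flow: 65 L/min ÷ 60 = 1.0833 L/s.
R = (PIP − Pplat)/V̇ = (38 − 29) / 1.0833 = 9.0/1.0833 = 8.308 cmH2O·s/L.
C = Vt/(Pplat − PEEP) = 380.0 / (29 − 16) = 380.0/13.0 = 29.231 mL/cmH2O.
τ = R × C = 8.308 × 0.02923 L/cmH2O = 0.2428 s.
t = −τ·ln(1 − 0.98) = −0.2428·ln(0.02) = 0.9498 s.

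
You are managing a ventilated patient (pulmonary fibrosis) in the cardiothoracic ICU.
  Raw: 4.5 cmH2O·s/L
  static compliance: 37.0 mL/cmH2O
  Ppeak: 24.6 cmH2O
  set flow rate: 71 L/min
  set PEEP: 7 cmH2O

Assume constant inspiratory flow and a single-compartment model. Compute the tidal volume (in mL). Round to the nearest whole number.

454

Flow: 71 L/min ÷ 60 = 1.1833 L/s.
Equation of motion (constant flow): PIP = Vt/C + R·V̇ + PEEP.
Vt/C = PIP − R·V̇ − PEEP = 24.6 − 5.325 − 7 = 12.275 cmH2O.
Vt = C × 12.275 = 37.0 × 12.275 = 454.18 mL.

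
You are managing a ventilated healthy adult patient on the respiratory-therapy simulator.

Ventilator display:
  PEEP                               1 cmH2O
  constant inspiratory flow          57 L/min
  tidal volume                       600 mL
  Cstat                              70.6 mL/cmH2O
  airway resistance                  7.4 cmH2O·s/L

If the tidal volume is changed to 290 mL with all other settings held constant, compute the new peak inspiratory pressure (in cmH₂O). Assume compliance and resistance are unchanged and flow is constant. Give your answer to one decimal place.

Flow: 57 L/min ÷ 60 = 0.95 L/s.
PIP = Vt/C + R·V̇ + PEEP (constant-flow equation of motion).
Only the elastic term changes: ΔPIP = ΔVt / C = (290 − 600) / 70.6 = -4.391 cmH2O.
Original PIP = 600/70.6 + 7.4×0.95 + 1 = 16.529 cmH2O; new PIP = 16.529 + (-4.391) = 12.138 cmH2O.

12.1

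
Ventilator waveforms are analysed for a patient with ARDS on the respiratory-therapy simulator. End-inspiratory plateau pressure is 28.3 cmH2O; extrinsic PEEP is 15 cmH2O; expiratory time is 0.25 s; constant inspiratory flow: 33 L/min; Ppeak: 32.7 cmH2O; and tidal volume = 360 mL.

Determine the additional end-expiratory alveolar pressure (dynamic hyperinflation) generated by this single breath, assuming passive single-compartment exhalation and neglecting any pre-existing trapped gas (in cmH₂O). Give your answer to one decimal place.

4.2

Flow: 33 L/min ÷ 60 = 0.55 L/s.
R = (PIP − Pplat)/V̇ = (32.7 − 28.3) / 0.55 = 4.4/0.55 = 8.0 cmH2O·s/L.
C = Vt/(Pplat − PEEP) = 360.0 / (28.3 − 15) = 360.0/13.3 = 27.068 mL/cmH2O.
τ = R × C = 8.0 × 0.02707 L/cmH2O = 0.2166 s.
Fraction remaining = e^(−Te/τ) = e^(−0.25/0.2166) = 0.3153; trapped volume = 360.0 × 0.3153 = 113.51 mL.
Additional alveolar pressure from trapping ≈ V_trapped / C = 113.51 / 27.068 = 4.194 cmH2O.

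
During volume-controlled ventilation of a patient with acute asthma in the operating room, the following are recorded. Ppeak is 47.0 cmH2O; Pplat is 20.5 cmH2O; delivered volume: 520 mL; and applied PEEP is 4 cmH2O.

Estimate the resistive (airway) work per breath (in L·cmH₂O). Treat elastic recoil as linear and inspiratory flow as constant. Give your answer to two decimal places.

13.78

With constant inspiratory flow the resistive pressure is constant at PIP − Pplat = 47.0 − 20.5 = 26.5 cmH2O, so resistive work = 26.5 × 0.520 = 13.78 L·cmH2O.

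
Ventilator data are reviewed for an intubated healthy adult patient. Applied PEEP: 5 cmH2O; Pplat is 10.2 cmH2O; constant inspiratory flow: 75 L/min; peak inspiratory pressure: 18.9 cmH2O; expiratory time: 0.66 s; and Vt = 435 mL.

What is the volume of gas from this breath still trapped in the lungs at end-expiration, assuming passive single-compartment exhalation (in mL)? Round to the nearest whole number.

Flow: 75 L/min ÷ 60 = 1.25 L/s.
R = (PIP − Pplat)/V̇ = (18.9 − 10.2) / 1.25 = 8.7/1.25 = 6.96 cmH2O·s/L.
C = Vt/(Pplat − PEEP) = 435.0 / (10.2 − 5) = 435.0/5.2 = 83.654 mL/cmH2O.
τ = R × C = 6.96 × 0.08365 L/cmH2O = 0.5822 s.
Fraction remaining = e^(−Te/τ) = e^(−0.66/0.5822) = 0.3219.
Trapped volume = 435.0 × 0.3219 = 140.03 mL.

140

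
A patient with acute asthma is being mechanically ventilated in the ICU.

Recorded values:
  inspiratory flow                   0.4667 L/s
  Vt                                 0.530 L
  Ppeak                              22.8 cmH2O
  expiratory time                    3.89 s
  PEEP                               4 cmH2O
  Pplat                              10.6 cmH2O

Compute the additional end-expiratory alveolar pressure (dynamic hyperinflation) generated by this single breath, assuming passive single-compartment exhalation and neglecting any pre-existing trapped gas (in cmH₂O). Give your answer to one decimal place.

1.0

R = (PIP − Pplat)/V̇ = (22.8 − 10.6) / 0.4667 = 12.2/0.4667 = 26.141 cmH2O·s/L.
C = Vt/(Pplat − PEEP) = 530.0 / (10.6 − 4) = 530.0/6.6 = 80.303 mL/cmH2O.
τ = R × C = 26.141 × 0.0803 L/cmH2O = 2.099 s.
Fraction remaining = e^(−Te/τ) = e^(−3.89/2.099) = 0.1567; trapped volume = 530.0 × 0.1567 = 83.051 mL.
Additional alveolar pressure from trapping ≈ V_trapped / C = 83.051 / 80.303 = 1.034 cmH2O.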